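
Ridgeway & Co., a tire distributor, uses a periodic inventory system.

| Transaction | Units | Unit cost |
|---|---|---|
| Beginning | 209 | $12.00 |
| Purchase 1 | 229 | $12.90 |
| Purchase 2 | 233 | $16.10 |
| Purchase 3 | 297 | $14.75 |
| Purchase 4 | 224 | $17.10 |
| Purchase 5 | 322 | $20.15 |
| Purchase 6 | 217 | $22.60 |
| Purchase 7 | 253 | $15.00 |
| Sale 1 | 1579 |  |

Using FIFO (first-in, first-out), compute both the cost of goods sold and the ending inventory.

COGS = $25,381.85; ending inventory = $7,230.20

Sale 1 (1579) [FIFO — oldest first]: 209 @ $12.00 + 229 @ $12.90 + 233 @ $16.10 + 297 @ $14.75 + 224 @ $17.10 + 322 @ $20.15 + 65 @ $22.60 = $25,381.85
Ending inventory: 152 @ $22.60 + 253 @ $15.00 = $7,230.20
Check: goods available $32,612.05 = COGS $25,381.85 + ending $7,230.20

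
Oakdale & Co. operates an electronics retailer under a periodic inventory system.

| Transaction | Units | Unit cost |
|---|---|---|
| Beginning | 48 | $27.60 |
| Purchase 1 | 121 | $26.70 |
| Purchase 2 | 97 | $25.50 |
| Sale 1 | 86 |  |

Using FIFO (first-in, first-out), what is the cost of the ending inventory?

Ending inventory = $4,689.60

Sale 1 (86) [FIFO — oldest first]: 48 @ $27.60 + 38 @ $26.70 = $2,339.40
Ending inventory: 83 @ $26.70 + 97 @ $25.50 = $4,689.60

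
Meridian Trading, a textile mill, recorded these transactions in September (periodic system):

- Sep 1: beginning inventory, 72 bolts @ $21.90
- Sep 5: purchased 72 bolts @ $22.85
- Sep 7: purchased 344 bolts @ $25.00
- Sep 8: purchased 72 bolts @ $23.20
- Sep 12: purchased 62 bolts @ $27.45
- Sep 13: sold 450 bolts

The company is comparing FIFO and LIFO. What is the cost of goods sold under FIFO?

FIFO COGS: 72 @ $21.90 + 72 @ $22.85 + 306 @ $25.00 = $10,872.00
LIFO COGS: 62 @ $27.45 + 72 @ $23.20 + 316 @ $25.00 = $11,272.30

COGS = $10,872.00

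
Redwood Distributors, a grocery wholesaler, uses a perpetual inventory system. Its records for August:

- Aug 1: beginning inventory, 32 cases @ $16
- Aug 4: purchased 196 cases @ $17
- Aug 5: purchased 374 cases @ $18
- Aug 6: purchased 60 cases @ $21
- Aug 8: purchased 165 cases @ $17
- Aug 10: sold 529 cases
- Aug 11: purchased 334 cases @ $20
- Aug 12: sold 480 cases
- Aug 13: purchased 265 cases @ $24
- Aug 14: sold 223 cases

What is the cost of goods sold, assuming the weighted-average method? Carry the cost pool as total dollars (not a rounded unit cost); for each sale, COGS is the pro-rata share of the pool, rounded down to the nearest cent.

COGS = $23,384.42

After Aug 1: 32 on hand, pool $512.00 (≈ $16.0000 each)
After Aug 4: 228 on hand, pool $3,844.00 (≈ $16.8596 each)
After Aug 5: 602 on hand, pool $10,576.00 (≈ $17.5681 each)
After Aug 6: 662 on hand, pool $11,836.00 (≈ $17.8792 each)
After Aug 8: 827 on hand, pool $14,641.00 (≈ $17.7037 each)
Aug 10, sell 529: 529/827 × $14,641.00 → $9,365.28
After Aug 11: 632 on hand, pool $11,955.72 (≈ $18.9173 each)
Aug 12, sell 480: 480/632 × $11,955.72 → $9,080.29
After Aug 13: 417 on hand, pool $9,235.43 (≈ $22.1473 each)
Aug 14, sell 223: 223/417 × $9,235.43 → $4,938.85
Total COGS = $9,365.28 + $9,080.29 + $4,938.85 = $23,384.42
Ending inventory (cost pool remaining) = $4,296.58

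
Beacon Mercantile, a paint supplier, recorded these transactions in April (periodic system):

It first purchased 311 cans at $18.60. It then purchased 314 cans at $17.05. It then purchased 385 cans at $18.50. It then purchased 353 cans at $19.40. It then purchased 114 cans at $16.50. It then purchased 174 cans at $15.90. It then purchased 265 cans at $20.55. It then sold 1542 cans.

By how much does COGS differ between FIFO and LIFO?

$320.10

FIFO COGS: 311 @ $18.60 + 314 @ $17.05 + 385 @ $18.50 + 353 @ $19.40 + 114 @ $16.50 + 65 @ $15.90 = $28,023.50
LIFO COGS: 265 @ $20.55 + 174 @ $15.90 + 114 @ $16.50 + 353 @ $19.40 + 385 @ $18.50 + 251 @ $17.05 = $28,343.60
Difference = |$28,023.50 − $28,343.60| = $320.10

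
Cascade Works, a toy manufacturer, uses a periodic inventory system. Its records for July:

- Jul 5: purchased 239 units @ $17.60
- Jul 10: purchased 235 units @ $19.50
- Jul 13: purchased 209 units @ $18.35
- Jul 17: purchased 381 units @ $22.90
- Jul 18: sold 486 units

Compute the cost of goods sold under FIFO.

Jul 18, 486 sold [FIFO — oldest first]: 239 @ $17.60 + 235 @ $19.50 + 12 @ $18.35 = $9,009.10
Ending inventory: 197 @ $18.35 + 381 @ $22.90 = $12,339.85

COGS = $9,009.10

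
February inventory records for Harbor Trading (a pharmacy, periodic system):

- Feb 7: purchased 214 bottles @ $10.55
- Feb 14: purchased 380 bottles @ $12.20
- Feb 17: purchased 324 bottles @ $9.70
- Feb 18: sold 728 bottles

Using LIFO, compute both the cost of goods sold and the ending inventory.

Feb 18, 728 sold [LIFO — newest first]: 324 @ $9.70 + 380 @ $12.20 + 24 @ $10.55 = $8,032.00
Ending inventory: 190 @ $10.55 = $2,004.50

COGS = $8,032.00; ending inventory = $2,004.50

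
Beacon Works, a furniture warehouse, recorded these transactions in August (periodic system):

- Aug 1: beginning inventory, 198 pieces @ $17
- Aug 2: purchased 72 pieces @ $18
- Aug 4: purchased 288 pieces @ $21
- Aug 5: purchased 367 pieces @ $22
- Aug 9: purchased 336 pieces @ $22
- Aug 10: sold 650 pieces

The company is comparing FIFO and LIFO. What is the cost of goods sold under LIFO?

FIFO COGS: 198 @ $17 + 72 @ $18 + 288 @ $21 + 92 @ $22 = $12,734
LIFO COGS: 336 @ $22 + 314 @ $22 = $14,300

COGS = $14,300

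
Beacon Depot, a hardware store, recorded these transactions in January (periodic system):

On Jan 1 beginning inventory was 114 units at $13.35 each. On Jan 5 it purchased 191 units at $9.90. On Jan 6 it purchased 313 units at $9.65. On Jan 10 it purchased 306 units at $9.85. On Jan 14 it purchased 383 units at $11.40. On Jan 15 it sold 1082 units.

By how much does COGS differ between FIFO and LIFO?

$55.80

FIFO COGS: 114 @ $13.35 + 191 @ $9.90 + 313 @ $9.65 + 306 @ $9.85 + 158 @ $11.40 = $11,248.55
LIFO COGS: 383 @ $11.40 + 306 @ $9.85 + 313 @ $9.65 + 80 @ $9.90 = $11,192.75
Difference = |$11,248.55 − $11,192.75| = $55.80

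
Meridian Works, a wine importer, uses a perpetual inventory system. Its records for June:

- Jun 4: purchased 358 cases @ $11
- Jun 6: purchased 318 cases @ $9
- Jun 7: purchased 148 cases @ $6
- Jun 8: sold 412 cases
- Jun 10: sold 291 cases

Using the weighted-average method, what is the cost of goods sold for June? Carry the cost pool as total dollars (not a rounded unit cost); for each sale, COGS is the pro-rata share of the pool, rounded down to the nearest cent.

After Jun 4: 358 on hand, pool $3,938.00 (≈ $11.0000 each)
After Jun 6: 676 on hand, pool $6,800.00 (≈ $10.0592 each)
After Jun 7: 824 on hand, pool $7,688.00 (≈ $9.3301 each)
Jun 8, sell 412: 412/824 × $7,688.00 → $3,844.00
Jun 10, sell 291: 291/412 × $3,844.00 → $2,715.05
Total COGS = $3,844.00 + $2,715.05 = $6,559.05
Ending inventory (cost pool remaining) = $1,128.95

COGS = $6,559.05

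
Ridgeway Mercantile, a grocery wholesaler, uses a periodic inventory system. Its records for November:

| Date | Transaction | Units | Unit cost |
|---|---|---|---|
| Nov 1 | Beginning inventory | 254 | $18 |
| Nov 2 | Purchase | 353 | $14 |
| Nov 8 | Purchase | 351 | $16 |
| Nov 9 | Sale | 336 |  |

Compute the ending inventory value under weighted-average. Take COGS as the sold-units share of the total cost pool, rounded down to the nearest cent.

Ending inventory = $9,823.45

Nov 9, sell 336: 336/958 × $15,130.00 → $5,306.55
Ending inventory (cost pool remaining) = $9,823.45
Check: goods available $15,130.00 = COGS $5,306.55 + ending $9,823.45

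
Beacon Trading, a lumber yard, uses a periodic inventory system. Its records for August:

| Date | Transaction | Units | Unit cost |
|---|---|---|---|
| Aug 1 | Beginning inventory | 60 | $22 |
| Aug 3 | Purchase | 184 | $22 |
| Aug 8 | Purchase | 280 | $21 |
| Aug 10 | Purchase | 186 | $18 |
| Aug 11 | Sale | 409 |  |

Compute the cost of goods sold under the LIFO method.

Aug 11, 409 sold [LIFO — newest first]: 186 @ $18 + 223 @ $21 = $8,031
Ending inventory: 60 @ $22 + 184 @ $22 + 57 @ $21 = $6,565
Check: goods available $14,596 = COGS $8,031 + ending $6,565

COGS = $8,031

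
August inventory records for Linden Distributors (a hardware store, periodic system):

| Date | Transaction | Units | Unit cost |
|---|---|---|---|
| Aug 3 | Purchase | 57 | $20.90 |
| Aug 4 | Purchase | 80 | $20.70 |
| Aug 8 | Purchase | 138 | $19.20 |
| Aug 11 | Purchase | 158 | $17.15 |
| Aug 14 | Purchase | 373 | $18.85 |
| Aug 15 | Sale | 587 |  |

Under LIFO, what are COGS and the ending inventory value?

COGS = $10,815.95; ending inventory = $4,421.70

Aug 15, 587 sold [LIFO — newest first]: 373 @ $18.85 + 158 @ $17.15 + 56 @ $19.20 = $10,815.95
Ending inventory: 57 @ $20.90 + 80 @ $20.70 + 82 @ $19.20 = $4,421.70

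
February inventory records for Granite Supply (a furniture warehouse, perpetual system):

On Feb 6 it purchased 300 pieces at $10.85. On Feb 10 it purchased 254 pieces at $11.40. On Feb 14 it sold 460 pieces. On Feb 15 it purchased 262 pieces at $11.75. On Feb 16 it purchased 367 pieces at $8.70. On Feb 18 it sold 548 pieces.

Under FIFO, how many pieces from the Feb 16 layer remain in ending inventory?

Feb 14, 460 sold [FIFO — oldest first]: 300 @ $10.85 + 160 @ $11.40 = $5,079.00
Feb 18, 548 sold [FIFO — oldest first]: 94 @ $11.40 + 262 @ $11.75 + 192 @ $8.70 = $5,820.50
Total COGS = $5,079.00 + $5,820.50 = $10,899.50
Ending inventory: 175 @ $8.70 = $1,522.50

175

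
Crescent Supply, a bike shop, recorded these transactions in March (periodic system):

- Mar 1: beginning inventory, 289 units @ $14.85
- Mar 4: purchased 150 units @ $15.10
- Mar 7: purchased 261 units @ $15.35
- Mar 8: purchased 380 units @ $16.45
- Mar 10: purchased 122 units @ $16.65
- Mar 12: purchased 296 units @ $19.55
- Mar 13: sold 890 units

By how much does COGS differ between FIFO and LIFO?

FIFO COGS: 289 @ $14.85 + 150 @ $15.10 + 261 @ $15.35 + 190 @ $16.45 = $13,688.50
LIFO COGS: 296 @ $19.55 + 122 @ $16.65 + 380 @ $16.45 + 92 @ $15.35 = $15,481.30
Difference = |$13,688.50 − $15,481.30| = $1,792.80

$1,792.80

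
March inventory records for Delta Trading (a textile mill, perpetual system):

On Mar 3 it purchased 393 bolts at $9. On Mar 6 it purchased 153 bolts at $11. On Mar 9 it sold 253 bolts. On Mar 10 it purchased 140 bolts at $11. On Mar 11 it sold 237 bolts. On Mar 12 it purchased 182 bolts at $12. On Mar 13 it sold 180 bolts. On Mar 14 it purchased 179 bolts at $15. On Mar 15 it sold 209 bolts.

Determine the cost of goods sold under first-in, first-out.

Mar 9, 253 sold [FIFO — oldest first]: 253 @ $9 = $2,277
Mar 11, 237 sold [FIFO — oldest first]: 140 @ $9 + 97 @ $11 = $2,327
Mar 13, 180 sold [FIFO — oldest first]: 56 @ $11 + 124 @ $11 = $1,980
Mar 15, 209 sold [FIFO — oldest first]: 16 @ $11 + 182 @ $12 + 11 @ $15 = $2,525
Total COGS = $2,277 + $2,327 + $1,980 + $2,525 = $9,109
Ending inventory: 168 @ $15 = $2,520
Check: goods available $11,629 = COGS $9,109 + ending $2,520

COGS = $9,109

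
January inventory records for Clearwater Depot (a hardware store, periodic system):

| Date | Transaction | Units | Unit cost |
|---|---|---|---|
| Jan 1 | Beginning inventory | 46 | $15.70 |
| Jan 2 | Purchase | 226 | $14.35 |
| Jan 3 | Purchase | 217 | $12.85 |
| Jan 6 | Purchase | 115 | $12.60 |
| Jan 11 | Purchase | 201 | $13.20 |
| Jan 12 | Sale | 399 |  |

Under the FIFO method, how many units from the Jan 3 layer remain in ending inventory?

Jan 12, 399 sold [FIFO — oldest first]: 46 @ $15.70 + 226 @ $14.35 + 127 @ $12.85 = $5,597.25
Ending inventory: 90 @ $12.85 + 115 @ $12.60 + 201 @ $13.20 = $5,258.70

90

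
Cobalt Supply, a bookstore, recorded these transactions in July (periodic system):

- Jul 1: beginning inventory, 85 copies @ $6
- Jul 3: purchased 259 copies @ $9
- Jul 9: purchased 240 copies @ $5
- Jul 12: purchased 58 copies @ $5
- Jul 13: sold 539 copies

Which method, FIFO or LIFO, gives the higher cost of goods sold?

FIFO COGS: 85 @ $6 + 259 @ $9 + 195 @ $5 = $3,816
LIFO COGS: 58 @ $5 + 240 @ $5 + 241 @ $9 = $3,659

FIFO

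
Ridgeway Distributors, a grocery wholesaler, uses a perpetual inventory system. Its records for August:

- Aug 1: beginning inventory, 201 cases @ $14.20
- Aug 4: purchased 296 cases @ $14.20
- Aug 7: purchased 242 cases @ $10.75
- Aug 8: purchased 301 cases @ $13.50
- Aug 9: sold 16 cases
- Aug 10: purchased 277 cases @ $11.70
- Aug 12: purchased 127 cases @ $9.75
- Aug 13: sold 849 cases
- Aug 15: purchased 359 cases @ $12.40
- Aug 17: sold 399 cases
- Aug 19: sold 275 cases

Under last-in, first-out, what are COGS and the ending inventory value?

Aug 9, 16 sold [LIFO — newest first]: 16 @ $13.50 = $216.00
Aug 13, 849 sold [LIFO — newest first]: 127 @ $9.75 + 277 @ $11.70 + 285 @ $13.50 + 160 @ $10.75 = $10,046.65
Aug 17, 399 sold [LIFO — newest first]: 359 @ $12.40 + 40 @ $10.75 = $4,881.60
Aug 19, 275 sold [LIFO — newest first]: 42 @ $10.75 + 233 @ $14.20 = $3,760.10
Total COGS = $216.00 + $10,046.65 + $4,881.60 + $3,760.10 = $18,904.35
Ending inventory: 201 @ $14.20 + 63 @ $14.20 = $3,748.80

COGS = $18,904.35; ending inventory = $3,748.80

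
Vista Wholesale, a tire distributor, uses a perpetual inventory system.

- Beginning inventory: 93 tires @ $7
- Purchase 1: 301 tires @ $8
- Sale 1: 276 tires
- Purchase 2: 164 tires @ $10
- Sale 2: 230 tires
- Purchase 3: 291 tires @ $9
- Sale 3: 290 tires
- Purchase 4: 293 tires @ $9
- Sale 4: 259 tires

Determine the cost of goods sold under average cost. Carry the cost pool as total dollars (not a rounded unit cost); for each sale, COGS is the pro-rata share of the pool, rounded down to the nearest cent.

COGS = $9,171.86

After Beginning: 93 on hand, pool $651.00 (≈ $7.0000 each)
After Purchase 1: 394 on hand, pool $3,059.00 (≈ $7.7640 each)
Sale 1, sell 276: 276/394 × $3,059.00 → $2,142.85
After Purchase 2: 282 on hand, pool $2,556.15 (≈ $9.0644 each)
Sale 2, sell 230: 230/282 × $2,556.15 → $2,084.80
After Purchase 3: 343 on hand, pool $3,090.35 (≈ $9.0098 each)
Sale 3, sell 290: 290/343 × $3,090.35 → $2,612.83
After Purchase 4: 346 on hand, pool $3,114.52 (≈ $9.0015 each)
Sale 4, sell 259: 259/346 × $3,114.52 → $2,331.38
Total COGS = $2,142.85 + $2,084.80 + $2,612.83 + $2,331.38 = $9,171.86
Ending inventory (cost pool remaining) = $783.14
Check: goods available $9,955.00 = COGS $9,171.86 + ending $783.14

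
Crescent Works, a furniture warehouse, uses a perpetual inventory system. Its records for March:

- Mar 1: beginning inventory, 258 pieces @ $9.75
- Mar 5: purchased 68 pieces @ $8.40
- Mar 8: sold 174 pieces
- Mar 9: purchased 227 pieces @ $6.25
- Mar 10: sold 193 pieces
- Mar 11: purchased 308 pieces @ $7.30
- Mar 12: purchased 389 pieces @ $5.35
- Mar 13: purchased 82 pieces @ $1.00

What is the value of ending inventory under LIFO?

Ending inventory = $6,106.05

Mar 8, 174 sold [LIFO — newest first]: 68 @ $8.40 + 106 @ $9.75 = $1,604.70
Mar 10, 193 sold [LIFO — newest first]: 193 @ $6.25 = $1,206.25
Total COGS = $1,604.70 + $1,206.25 = $2,810.95
Ending inventory: 152 @ $9.75 + 34 @ $6.25 + 308 @ $7.30 + 389 @ $5.35 + 82 @ $1.00 = $6,106.05
Check: goods available $8,917.00 = COGS $2,810.95 + ending $6,106.05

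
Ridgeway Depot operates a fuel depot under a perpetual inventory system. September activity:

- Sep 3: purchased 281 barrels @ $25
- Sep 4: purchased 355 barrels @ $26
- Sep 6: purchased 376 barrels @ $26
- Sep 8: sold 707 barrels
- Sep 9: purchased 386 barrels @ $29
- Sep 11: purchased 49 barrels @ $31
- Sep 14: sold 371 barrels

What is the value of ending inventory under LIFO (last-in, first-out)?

Sep 8, 707 sold [LIFO — newest first]: 376 @ $26 + 331 @ $26 = $18,382
Sep 14, 371 sold [LIFO — newest first]: 49 @ $31 + 322 @ $29 = $10,857
Total COGS = $18,382 + $10,857 = $29,239
Ending inventory: 281 @ $25 + 24 @ $26 + 64 @ $29 = $9,505

Ending inventory = $9,505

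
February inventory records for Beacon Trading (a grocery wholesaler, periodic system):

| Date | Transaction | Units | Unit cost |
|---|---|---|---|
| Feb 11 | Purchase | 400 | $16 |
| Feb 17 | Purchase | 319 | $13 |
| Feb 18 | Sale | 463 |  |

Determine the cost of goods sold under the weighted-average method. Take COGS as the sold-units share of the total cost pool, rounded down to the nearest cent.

Feb 18, sell 463: 463/719 × $10,547.00 → $6,791.73
Ending inventory (cost pool remaining) = $3,755.27
Check: goods available $10,547.00 = COGS $6,791.73 + ending $3,755.27

COGS = $6,791.73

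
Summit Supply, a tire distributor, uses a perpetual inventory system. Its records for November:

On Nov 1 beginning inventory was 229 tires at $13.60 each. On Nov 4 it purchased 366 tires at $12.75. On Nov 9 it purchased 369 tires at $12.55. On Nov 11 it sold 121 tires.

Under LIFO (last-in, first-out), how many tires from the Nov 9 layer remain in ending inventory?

248

Nov 11, 121 sold [LIFO — newest first]: 121 @ $12.55 = $1,518.55
Ending inventory: 229 @ $13.60 + 366 @ $12.75 + 248 @ $12.55 = $10,893.30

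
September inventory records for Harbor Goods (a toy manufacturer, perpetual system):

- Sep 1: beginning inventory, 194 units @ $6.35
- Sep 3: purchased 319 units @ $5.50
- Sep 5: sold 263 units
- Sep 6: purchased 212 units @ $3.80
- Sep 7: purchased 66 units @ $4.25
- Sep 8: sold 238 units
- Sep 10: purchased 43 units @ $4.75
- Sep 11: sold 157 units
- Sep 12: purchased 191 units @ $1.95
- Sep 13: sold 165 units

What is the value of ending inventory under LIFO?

Ending inventory = $1,168.30

Sep 5, 263 sold [LIFO — newest first]: 263 @ $5.50 = $1,446.50
Sep 8, 238 sold [LIFO — newest first]: 66 @ $4.25 + 172 @ $3.80 = $934.10
Sep 11, 157 sold [LIFO — newest first]: 43 @ $4.75 + 40 @ $3.80 + 56 @ $5.50 + 18 @ $6.35 = $778.55
Sep 13, 165 sold [LIFO — newest first]: 165 @ $1.95 = $321.75
Total COGS = $1,446.50 + $934.10 + $778.55 + $321.75 = $3,480.90
Ending inventory: 176 @ $6.35 + 26 @ $1.95 = $1,168.30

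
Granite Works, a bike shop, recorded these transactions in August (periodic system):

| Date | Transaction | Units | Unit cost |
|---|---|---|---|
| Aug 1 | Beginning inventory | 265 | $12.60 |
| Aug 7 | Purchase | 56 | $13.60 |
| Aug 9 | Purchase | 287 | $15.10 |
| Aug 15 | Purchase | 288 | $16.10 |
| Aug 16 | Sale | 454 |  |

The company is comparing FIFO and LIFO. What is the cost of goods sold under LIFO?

FIFO COGS: 265 @ $12.60 + 56 @ $13.60 + 133 @ $15.10 = $6,108.90
LIFO COGS: 288 @ $16.10 + 166 @ $15.10 = $7,143.40

COGS = $7,143.40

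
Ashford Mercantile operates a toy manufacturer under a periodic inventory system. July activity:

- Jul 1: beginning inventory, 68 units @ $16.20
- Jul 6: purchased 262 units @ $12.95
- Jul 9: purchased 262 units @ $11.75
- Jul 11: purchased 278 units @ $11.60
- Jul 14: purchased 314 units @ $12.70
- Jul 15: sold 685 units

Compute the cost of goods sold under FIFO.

Jul 15, 685 sold [FIFO — oldest first]: 68 @ $16.20 + 262 @ $12.95 + 262 @ $11.75 + 93 @ $11.60 = $8,651.80
Ending inventory: 185 @ $11.60 + 314 @ $12.70 = $6,133.80

COGS = $8,651.80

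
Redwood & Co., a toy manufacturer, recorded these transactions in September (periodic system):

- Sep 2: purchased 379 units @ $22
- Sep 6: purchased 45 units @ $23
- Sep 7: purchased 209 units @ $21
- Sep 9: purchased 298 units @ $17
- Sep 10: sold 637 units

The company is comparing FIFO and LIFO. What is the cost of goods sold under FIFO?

FIFO COGS: 379 @ $22 + 45 @ $23 + 209 @ $21 + 4 @ $17 = $13,830
LIFO COGS: 298 @ $17 + 209 @ $21 + 45 @ $23 + 85 @ $22 = $12,360

COGS = $13,830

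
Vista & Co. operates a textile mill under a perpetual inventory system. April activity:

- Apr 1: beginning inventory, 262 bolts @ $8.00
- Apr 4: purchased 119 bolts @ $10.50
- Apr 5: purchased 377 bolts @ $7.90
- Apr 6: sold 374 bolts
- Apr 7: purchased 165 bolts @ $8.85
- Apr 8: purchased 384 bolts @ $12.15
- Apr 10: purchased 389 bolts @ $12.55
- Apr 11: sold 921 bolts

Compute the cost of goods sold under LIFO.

Apr 6, 374 sold [LIFO — newest first]: 374 @ $7.90 = $2,954.60
Apr 11, 921 sold [LIFO — newest first]: 389 @ $12.55 + 384 @ $12.15 + 148 @ $8.85 = $10,857.35
Total COGS = $2,954.60 + $10,857.35 = $13,811.95
Ending inventory: 262 @ $8.00 + 119 @ $10.50 + 3 @ $7.90 + 17 @ $8.85 = $3,519.65

COGS = $13,811.95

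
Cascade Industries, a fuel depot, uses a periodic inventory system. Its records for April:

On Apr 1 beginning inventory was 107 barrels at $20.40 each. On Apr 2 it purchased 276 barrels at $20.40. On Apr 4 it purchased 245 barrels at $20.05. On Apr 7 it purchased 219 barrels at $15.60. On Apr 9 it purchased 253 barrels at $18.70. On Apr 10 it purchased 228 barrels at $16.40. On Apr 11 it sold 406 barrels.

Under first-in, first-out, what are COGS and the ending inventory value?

COGS = $8,274.35; ending inventory = $16,337.80

Apr 11, 406 sold [FIFO — oldest first]: 107 @ $20.40 + 276 @ $20.40 + 23 @ $20.05 = $8,274.35
Ending inventory: 222 @ $20.05 + 219 @ $15.60 + 253 @ $18.70 + 228 @ $16.40 = $16,337.80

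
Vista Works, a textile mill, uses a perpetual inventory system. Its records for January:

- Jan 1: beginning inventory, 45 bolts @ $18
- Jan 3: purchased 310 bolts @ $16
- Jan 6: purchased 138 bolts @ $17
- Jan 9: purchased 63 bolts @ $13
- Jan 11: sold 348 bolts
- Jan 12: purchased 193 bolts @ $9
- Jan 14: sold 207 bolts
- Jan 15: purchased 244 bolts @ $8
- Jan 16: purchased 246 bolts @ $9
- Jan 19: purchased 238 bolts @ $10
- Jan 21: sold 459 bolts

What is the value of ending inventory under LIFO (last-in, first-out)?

Ending inventory = $5,371

Jan 11, 348 sold [LIFO — newest first]: 63 @ $13 + 138 @ $17 + 147 @ $16 = $5,517
Jan 14, 207 sold [LIFO — newest first]: 193 @ $9 + 14 @ $16 = $1,961
Jan 21, 459 sold [LIFO — newest first]: 238 @ $10 + 221 @ $9 = $4,369
Total COGS = $5,517 + $1,961 + $4,369 = $11,847
Ending inventory: 45 @ $18 + 149 @ $16 + 244 @ $8 + 25 @ $9 = $5,371
Check: goods available $17,218 = COGS $11,847 + ending $5,371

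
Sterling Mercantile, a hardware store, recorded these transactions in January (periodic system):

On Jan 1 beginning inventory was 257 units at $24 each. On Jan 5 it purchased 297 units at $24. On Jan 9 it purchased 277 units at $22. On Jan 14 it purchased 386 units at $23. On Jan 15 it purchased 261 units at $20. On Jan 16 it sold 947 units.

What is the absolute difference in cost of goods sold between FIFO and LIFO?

$1,314

FIFO COGS: 257 @ $24 + 297 @ $24 + 277 @ $22 + 116 @ $23 = $22,058
LIFO COGS: 261 @ $20 + 386 @ $23 + 277 @ $22 + 23 @ $24 = $20,744
Difference = |$22,058 − $20,744| = $1,314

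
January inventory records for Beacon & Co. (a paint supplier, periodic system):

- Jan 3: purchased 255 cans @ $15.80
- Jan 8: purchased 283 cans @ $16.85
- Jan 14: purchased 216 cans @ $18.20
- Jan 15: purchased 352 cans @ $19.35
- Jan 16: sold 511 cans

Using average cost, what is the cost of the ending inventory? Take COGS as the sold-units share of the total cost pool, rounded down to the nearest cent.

Ending inventory = $10,512.00

Jan 16, sell 511: 511/1106 × $19,539.95 → $9,027.95
Ending inventory (cost pool remaining) = $10,512.00
Check: goods available $19,539.95 = COGS $9,027.95 + ending $10,512.00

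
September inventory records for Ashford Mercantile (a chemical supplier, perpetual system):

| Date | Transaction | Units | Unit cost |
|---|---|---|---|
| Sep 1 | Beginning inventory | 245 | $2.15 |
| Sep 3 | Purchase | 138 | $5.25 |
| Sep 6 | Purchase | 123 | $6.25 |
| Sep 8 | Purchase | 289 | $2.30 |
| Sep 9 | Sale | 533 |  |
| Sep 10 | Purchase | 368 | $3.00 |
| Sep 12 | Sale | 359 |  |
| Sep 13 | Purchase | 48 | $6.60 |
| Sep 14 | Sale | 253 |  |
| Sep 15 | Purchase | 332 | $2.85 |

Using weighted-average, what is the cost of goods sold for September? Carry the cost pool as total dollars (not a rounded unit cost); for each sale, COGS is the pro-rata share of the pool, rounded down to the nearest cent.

COGS = $3,862.95

After Sep 1: 245 on hand, pool $526.75 (≈ $2.1500 each)
After Sep 3: 383 on hand, pool $1,251.25 (≈ $3.2670 each)
After Sep 6: 506 on hand, pool $2,020.00 (≈ $3.9921 each)
After Sep 8: 795 on hand, pool $2,684.70 (≈ $3.3770 each)
Sep 9, sell 533: 533/795 × $2,684.70 → $1,799.93
After Sep 10: 630 on hand, pool $1,988.77 (≈ $3.1568 each)
Sep 12, sell 359: 359/630 × $1,988.77 → $1,133.28
After Sep 13: 319 on hand, pool $1,172.29 (≈ $3.6749 each)
Sep 14, sell 253: 253/319 × $1,172.29 → $929.74
After Sep 15: 398 on hand, pool $1,188.75 (≈ $2.9868 each)
Total COGS = $1,799.93 + $1,133.28 + $929.74 = $3,862.95
Ending inventory (cost pool remaining) = $1,188.75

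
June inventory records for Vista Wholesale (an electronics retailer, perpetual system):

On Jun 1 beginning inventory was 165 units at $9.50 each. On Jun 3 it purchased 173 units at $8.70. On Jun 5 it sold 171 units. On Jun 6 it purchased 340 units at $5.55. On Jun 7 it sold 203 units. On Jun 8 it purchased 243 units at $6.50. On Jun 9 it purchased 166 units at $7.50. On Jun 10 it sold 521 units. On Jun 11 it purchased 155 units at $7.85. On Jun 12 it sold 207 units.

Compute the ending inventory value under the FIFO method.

Ending inventory = $1,099.00

Jun 5, 171 sold [FIFO — oldest first]: 165 @ $9.50 + 6 @ $8.70 = $1,619.70
Jun 7, 203 sold [FIFO — oldest first]: 167 @ $8.70 + 36 @ $5.55 = $1,652.70
Jun 10, 521 sold [FIFO — oldest first]: 304 @ $5.55 + 217 @ $6.50 = $3,097.70
Jun 12, 207 sold [FIFO — oldest first]: 26 @ $6.50 + 166 @ $7.50 + 15 @ $7.85 = $1,531.75
Total COGS = $1,619.70 + $1,652.70 + $3,097.70 + $1,531.75 = $7,901.85
Ending inventory: 140 @ $7.85 = $1,099.00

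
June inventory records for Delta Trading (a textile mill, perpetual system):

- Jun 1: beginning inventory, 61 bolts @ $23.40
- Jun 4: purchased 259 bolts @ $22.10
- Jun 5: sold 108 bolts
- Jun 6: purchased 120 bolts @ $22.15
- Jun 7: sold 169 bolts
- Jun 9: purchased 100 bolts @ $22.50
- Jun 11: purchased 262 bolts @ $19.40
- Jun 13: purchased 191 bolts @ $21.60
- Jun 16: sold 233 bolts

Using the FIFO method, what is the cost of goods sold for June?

Jun 5, 108 sold [FIFO — oldest first]: 61 @ $23.40 + 47 @ $22.10 = $2,466.10
Jun 7, 169 sold [FIFO — oldest first]: 169 @ $22.10 = $3,734.90
Jun 16, 233 sold [FIFO — oldest first]: 43 @ $22.10 + 120 @ $22.15 + 70 @ $22.50 = $5,183.30
Total COGS = $2,466.10 + $3,734.90 + $5,183.30 = $11,384.30
Ending inventory: 30 @ $22.50 + 262 @ $19.40 + 191 @ $21.60 = $9,883.40

COGS = $11,384.30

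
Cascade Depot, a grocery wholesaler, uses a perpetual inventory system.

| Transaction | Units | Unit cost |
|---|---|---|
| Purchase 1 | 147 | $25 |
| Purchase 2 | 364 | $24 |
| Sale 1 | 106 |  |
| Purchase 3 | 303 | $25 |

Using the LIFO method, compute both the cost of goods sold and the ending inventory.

Sale 1 (106) [LIFO — newest first]: 106 @ $24 = $2,544
Ending inventory: 147 @ $25 + 258 @ $24 + 303 @ $25 = $17,442
Check: goods available $19,986 = COGS $2,544 + ending $17,442

COGS = $2,544; ending inventory = $17,442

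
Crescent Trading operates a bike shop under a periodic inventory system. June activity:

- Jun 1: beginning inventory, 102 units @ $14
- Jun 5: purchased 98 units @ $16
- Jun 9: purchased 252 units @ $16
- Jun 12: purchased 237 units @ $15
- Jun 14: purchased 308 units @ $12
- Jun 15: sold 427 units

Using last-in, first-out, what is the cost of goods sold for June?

Jun 15, 427 sold [LIFO — newest first]: 308 @ $12 + 119 @ $15 = $5,481
Ending inventory: 102 @ $14 + 98 @ $16 + 252 @ $16 + 118 @ $15 = $8,798

COGS = $5,481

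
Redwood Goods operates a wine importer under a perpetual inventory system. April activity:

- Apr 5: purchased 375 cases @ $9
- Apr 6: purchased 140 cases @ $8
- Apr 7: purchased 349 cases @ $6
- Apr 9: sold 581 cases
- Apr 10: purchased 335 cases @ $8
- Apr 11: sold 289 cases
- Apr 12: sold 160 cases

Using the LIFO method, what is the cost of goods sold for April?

COGS = $7,748

Apr 9, 581 sold [LIFO — newest first]: 349 @ $6 + 140 @ $8 + 92 @ $9 = $4,042
Apr 11, 289 sold [LIFO — newest first]: 289 @ $8 = $2,312
Apr 12, 160 sold [LIFO — newest first]: 46 @ $8 + 114 @ $9 = $1,394
Total COGS = $4,042 + $2,312 + $1,394 = $7,748
Ending inventory: 169 @ $9 = $1,521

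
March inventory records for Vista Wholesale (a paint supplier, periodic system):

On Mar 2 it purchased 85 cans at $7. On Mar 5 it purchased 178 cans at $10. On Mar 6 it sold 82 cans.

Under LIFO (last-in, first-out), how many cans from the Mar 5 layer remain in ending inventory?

Mar 6, 82 sold [LIFO — newest first]: 82 @ $10 = $820
Ending inventory: 85 @ $7 + 96 @ $10 = $1,555

96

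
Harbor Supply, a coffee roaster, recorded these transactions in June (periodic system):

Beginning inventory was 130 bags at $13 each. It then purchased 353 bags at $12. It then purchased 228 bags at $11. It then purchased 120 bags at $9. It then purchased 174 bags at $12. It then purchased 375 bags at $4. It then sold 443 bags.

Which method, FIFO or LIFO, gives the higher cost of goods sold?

FIFO

FIFO COGS: 130 @ $13 + 313 @ $12 = $5,446
LIFO COGS: 375 @ $4 + 68 @ $12 = $2,316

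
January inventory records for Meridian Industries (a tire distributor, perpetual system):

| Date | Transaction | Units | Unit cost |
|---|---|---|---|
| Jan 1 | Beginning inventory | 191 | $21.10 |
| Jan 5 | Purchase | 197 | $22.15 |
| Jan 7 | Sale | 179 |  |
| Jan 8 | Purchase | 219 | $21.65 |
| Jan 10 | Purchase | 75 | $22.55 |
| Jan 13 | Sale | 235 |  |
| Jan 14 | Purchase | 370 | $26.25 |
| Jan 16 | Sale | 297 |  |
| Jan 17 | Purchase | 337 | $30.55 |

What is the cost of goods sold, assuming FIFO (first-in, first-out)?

COGS = $15,587.50

Jan 7, 179 sold [FIFO — oldest first]: 179 @ $21.10 = $3,776.90
Jan 13, 235 sold [FIFO — oldest first]: 12 @ $21.10 + 197 @ $22.15 + 26 @ $21.65 = $5,179.65
Jan 16, 297 sold [FIFO — oldest first]: 193 @ $21.65 + 75 @ $22.55 + 29 @ $26.25 = $6,630.95
Total COGS = $3,776.90 + $5,179.65 + $6,630.95 = $15,587.50
Ending inventory: 341 @ $26.25 + 337 @ $30.55 = $19,246.60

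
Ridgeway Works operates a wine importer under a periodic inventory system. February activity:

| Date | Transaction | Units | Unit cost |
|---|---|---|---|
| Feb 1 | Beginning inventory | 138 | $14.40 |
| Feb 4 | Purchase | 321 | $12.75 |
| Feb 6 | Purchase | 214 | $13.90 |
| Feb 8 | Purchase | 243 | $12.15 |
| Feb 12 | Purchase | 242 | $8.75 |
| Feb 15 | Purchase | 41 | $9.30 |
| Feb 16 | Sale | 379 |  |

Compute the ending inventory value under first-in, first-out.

Ending inventory = $9,445.85

Feb 16, 379 sold [FIFO — oldest first]: 138 @ $14.40 + 241 @ $12.75 = $5,059.95
Ending inventory: 80 @ $12.75 + 214 @ $13.90 + 243 @ $12.15 + 242 @ $8.75 + 41 @ $9.30 = $9,445.85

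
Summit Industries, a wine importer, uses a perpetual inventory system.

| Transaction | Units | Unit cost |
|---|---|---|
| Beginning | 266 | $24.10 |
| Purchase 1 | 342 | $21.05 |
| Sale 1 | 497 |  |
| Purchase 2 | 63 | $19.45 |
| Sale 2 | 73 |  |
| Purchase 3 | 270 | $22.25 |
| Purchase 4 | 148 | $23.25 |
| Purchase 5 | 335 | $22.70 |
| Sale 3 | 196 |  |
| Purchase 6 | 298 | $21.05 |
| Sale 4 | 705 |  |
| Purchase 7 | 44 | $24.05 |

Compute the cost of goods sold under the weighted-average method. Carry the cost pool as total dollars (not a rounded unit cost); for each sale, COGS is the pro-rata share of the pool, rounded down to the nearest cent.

After Beginning: 266 on hand, pool $6,410.60 (≈ $24.1000 each)
After Purchase 1: 608 on hand, pool $13,609.70 (≈ $22.3844 each)
Sale 1, sell 497: 497/608 × $13,609.70 → $11,125.03
After Purchase 2: 174 on hand, pool $3,710.02 (≈ $21.3220 each)
Sale 2, sell 73: 73/174 × $3,710.02 → $1,556.50
After Purchase 3: 371 on hand, pool $8,161.02 (≈ $21.9974 each)
After Purchase 4: 519 on hand, pool $11,602.02 (≈ $22.3546 each)
After Purchase 5: 854 on hand, pool $19,206.52 (≈ $22.4901 each)
Sale 3, sell 196: 196/854 × $19,206.52 → $4,408.05
After Purchase 6: 956 on hand, pool $21,071.37 (≈ $22.0412 each)
Sale 4, sell 705: 705/956 × $21,071.37 → $15,539.03
After Purchase 7: 295 on hand, pool $6,590.54 (≈ $22.3408 each)
Total COGS = $11,125.03 + $1,556.50 + $4,408.05 + $15,539.03 = $32,628.61
Ending inventory (cost pool remaining) = $6,590.54

COGS = $32,628.61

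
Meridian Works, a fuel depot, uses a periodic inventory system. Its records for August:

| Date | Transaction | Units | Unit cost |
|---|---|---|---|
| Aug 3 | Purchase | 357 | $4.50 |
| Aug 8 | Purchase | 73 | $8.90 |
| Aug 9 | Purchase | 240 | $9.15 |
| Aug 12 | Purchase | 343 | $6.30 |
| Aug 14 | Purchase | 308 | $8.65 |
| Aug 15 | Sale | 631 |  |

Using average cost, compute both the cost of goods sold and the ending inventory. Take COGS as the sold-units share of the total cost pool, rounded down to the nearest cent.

COGS = $4,431.47; ending inventory = $4,845.83

Aug 15, sell 631: 631/1321 × $9,277.30 → $4,431.47
Ending inventory (cost pool remaining) = $4,845.83
Check: goods available $9,277.30 = COGS $4,431.47 + ending $4,845.83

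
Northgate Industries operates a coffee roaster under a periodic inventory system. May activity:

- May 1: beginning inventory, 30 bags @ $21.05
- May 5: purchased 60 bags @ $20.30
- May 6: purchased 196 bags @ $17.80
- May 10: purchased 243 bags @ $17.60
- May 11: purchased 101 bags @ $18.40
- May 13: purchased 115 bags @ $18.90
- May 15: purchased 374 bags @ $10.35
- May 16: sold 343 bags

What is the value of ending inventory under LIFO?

Ending inventory = $13,967.85

May 16, 343 sold [LIFO — newest first]: 343 @ $10.35 = $3,550.05
Ending inventory: 30 @ $21.05 + 60 @ $20.30 + 196 @ $17.80 + 243 @ $17.60 + 101 @ $18.40 + 115 @ $18.90 + 31 @ $10.35 = $13,967.85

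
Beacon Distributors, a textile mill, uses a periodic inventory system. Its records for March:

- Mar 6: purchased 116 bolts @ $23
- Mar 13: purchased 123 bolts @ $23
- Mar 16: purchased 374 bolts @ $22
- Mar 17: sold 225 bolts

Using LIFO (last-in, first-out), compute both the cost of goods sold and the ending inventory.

COGS = $4,950; ending inventory = $8,775

Mar 17, 225 sold [LIFO — newest first]: 225 @ $22 = $4,950
Ending inventory: 116 @ $23 + 123 @ $23 + 149 @ $22 = $8,775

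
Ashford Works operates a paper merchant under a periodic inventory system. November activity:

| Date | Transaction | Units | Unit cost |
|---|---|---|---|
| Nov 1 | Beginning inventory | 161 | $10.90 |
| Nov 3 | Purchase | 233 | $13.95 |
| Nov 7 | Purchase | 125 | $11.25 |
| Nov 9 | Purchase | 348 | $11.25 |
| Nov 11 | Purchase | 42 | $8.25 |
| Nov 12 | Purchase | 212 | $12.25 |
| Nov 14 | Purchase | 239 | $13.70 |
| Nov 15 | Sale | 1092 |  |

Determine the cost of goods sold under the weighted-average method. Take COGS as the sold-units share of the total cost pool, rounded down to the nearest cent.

COGS = $13,284.09

Nov 15, sell 1092: 1092/1360 × $16,544.30 → $13,284.09
Ending inventory (cost pool remaining) = $3,260.21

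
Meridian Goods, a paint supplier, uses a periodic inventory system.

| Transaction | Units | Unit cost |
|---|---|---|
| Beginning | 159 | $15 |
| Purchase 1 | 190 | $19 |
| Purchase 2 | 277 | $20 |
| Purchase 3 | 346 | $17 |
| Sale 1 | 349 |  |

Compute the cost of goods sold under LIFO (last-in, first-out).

COGS = $5,942

Sale 1 (349) [LIFO — newest first]: 346 @ $17 + 3 @ $20 = $5,942
Ending inventory: 159 @ $15 + 190 @ $19 + 274 @ $20 = $11,475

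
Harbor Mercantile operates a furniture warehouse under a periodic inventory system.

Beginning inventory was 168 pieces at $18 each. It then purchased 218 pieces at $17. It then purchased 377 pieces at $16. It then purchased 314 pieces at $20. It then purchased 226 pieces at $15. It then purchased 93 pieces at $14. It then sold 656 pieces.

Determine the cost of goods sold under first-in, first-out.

Sale 1 (656) [FIFO — oldest first]: 168 @ $18 + 218 @ $17 + 270 @ $16 = $11,050
Ending inventory: 107 @ $16 + 314 @ $20 + 226 @ $15 + 93 @ $14 = $12,684

COGS = $11,050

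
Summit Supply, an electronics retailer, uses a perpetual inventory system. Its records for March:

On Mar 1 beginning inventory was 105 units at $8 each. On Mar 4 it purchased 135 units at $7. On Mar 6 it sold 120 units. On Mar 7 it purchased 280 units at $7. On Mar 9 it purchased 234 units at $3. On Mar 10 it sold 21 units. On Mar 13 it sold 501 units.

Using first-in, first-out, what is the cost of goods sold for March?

COGS = $4,111

Mar 6, 120 sold [FIFO — oldest first]: 105 @ $8 + 15 @ $7 = $945
Mar 10, 21 sold [FIFO — oldest first]: 21 @ $7 = $147
Mar 13, 501 sold [FIFO — oldest first]: 99 @ $7 + 280 @ $7 + 122 @ $3 = $3,019
Total COGS = $945 + $147 + $3,019 = $4,111
Ending inventory: 112 @ $3 = $336
Check: goods available $4,447 = COGS $4,111 + ending $336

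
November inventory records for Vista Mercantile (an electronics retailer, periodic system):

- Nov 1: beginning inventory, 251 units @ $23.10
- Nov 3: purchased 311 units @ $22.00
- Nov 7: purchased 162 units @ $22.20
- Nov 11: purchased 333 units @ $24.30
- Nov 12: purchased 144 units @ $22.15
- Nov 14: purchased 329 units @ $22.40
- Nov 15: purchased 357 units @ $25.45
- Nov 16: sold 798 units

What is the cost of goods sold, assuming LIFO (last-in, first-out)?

Nov 16, 798 sold [LIFO — newest first]: 357 @ $25.45 + 329 @ $22.40 + 112 @ $22.15 = $18,936.05
Ending inventory: 251 @ $23.10 + 311 @ $22.00 + 162 @ $22.20 + 333 @ $24.30 + 32 @ $22.15 = $25,037.20

COGS = $18,936.05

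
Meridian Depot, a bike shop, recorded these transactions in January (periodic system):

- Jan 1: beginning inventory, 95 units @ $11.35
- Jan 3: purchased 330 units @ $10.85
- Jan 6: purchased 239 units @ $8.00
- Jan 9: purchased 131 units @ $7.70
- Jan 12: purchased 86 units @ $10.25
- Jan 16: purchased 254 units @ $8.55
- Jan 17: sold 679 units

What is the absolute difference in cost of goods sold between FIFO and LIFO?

$960.35

FIFO COGS: 95 @ $11.35 + 330 @ $10.85 + 239 @ $8.00 + 15 @ $7.70 = $6,686.25
LIFO COGS: 254 @ $8.55 + 86 @ $10.25 + 131 @ $7.70 + 208 @ $8.00 = $5,725.90
Difference = |$6,686.25 − $5,725.90| = $960.35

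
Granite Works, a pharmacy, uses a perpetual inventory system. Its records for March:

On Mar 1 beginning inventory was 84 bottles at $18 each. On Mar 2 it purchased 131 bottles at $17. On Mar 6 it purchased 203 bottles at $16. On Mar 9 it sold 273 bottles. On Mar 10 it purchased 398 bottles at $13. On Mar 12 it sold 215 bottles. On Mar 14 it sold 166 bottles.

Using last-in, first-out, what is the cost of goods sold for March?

COGS = $9,391

Mar 9, 273 sold [LIFO — newest first]: 203 @ $16 + 70 @ $17 = $4,438
Mar 12, 215 sold [LIFO — newest first]: 215 @ $13 = $2,795
Mar 14, 166 sold [LIFO — newest first]: 166 @ $13 = $2,158
Total COGS = $4,438 + $2,795 + $2,158 = $9,391
Ending inventory: 84 @ $18 + 61 @ $17 + 17 @ $13 = $2,770
Check: goods available $12,161 = COGS $9,391 + ending $2,770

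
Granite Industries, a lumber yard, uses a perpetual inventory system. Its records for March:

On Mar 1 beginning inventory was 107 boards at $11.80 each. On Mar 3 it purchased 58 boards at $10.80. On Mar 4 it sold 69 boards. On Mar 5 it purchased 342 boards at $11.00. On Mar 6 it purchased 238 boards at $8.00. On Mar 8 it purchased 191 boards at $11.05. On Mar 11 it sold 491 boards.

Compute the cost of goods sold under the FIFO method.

Mar 4, 69 sold [FIFO — oldest first]: 69 @ $11.80 = $814.20
Mar 11, 491 sold [FIFO — oldest first]: 38 @ $11.80 + 58 @ $10.80 + 342 @ $11.00 + 53 @ $8.00 = $5,260.80
Total COGS = $814.20 + $5,260.80 = $6,075.00
Ending inventory: 185 @ $8.00 + 191 @ $11.05 = $3,590.55
Check: goods available $9,665.55 = COGS $6,075.00 + ending $3,590.55

COGS = $6,075.00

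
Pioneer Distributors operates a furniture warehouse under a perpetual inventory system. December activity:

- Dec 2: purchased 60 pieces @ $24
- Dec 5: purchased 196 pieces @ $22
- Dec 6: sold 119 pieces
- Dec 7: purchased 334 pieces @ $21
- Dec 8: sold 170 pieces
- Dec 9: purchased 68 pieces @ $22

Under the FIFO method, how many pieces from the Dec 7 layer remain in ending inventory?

301

Dec 6, 119 sold [FIFO — oldest first]: 60 @ $24 + 59 @ $22 = $2,738
Dec 8, 170 sold [FIFO — oldest first]: 137 @ $22 + 33 @ $21 = $3,707
Total COGS = $2,738 + $3,707 = $6,445
Ending inventory: 301 @ $21 + 68 @ $22 = $7,817
Check: goods available $14,262 = COGS $6,445 + ending $7,817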